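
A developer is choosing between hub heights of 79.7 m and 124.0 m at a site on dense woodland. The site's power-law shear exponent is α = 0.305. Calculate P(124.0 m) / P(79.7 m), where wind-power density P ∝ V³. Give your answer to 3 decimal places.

Speed ratio: V_B/V_A = (z_B/z_A)^α = (124.0/79.7)^0.305 = (1.5558)^0.305 = 1.14432
Power-density ratio: P_B/P_A = (V_B/V_A)³ = (1.14432)³ = 1.49846

1.498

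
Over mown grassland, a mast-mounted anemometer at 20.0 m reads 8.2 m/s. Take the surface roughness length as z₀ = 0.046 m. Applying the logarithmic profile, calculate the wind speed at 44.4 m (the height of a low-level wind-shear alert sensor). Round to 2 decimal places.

Log law: V(z) ∝ ln(z/z₀), so V₂/V₁ = ln(z₂/z₀) / ln(z₁/z₀).
ln(44.4/0.046) = 6.8724, ln(20.0/0.046) = 6.0748
V₂ = 8.2 × 6.8724/6.0748 = 8.2 × 1.1313 = 9.2765 m/s

9.28 m/s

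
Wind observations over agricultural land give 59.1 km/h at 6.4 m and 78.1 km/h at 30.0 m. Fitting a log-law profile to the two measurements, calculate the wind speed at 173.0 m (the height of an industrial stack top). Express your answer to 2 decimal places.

99.65 km/h

Log law: V ∝ ln(z/z₀). From the pair, with r = V₁/V₂ = 0.75672,
ln z₀ = (ln z₁ − r·ln z₂)/(1 − r) = (1.8563 − 0.75672×3.4012)/0.24328 = -2.9492 → z₀ = 0.05238 m
V₃ = V₁ · ln(z₃/z₀)/ln(z₁/z₀) = 59.1 × 8.1024/4.8055 = 99.6482 km/h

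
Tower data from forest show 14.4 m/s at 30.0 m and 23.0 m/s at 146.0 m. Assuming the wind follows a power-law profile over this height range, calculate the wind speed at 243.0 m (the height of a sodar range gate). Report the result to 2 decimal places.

26.74 m/s

First find α: α = ln(V₂/V₁)/ln(z₂/z₁) = ln(23.0/14.4)/ln(146.0/30.0) = 0.46827/1.58241 = 0.2959
Extrapolate from 146.0 m to 243.0 m: V₃ = 23.0 × (243.0/146.0)^0.2959 = 23.0 × 1.1627 = 26.7424 m/s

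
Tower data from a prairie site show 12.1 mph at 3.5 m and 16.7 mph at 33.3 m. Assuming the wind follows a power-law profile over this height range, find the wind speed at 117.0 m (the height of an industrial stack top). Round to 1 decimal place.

20.0 mph

First find α: α = ln(V₂/V₁)/ln(z₂/z₁) = ln(16.7/12.1)/ln(33.3/3.5) = 0.32220/2.25279 = 0.1430
Extrapolate from 33.3 m to 117.0 m: V₃ = 16.7 × (117.0/33.3)^0.1430 = 16.7 × 1.1969 = 19.9881 mph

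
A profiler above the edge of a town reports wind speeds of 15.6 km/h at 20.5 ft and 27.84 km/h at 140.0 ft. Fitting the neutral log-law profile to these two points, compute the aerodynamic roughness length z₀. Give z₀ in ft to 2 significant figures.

z₀ ≈ 1.8 ft

Log law: V(z) ∝ ln(z/z₀). With r = V₁/V₂ = 15.6/27.84 = 0.56034,
r · ln(z₂/z₀) = ln(z₁/z₀) ⇒ ln z₀ = (ln z₁ − r·ln z₂)/(1 − r)
ln z₀ = (3.02042 − 0.56034×4.94164) / 0.43966 = 0.5718
z₀ = exp(0.5718) = 1.771 ft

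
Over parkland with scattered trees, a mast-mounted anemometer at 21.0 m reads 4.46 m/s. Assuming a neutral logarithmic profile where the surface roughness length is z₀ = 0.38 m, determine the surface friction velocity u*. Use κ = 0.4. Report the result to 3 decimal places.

u* ≈ 0.445 m/s

Log law: V(z) = (u*/κ) · ln(z/z₀) ⇒ u* = κ · V / ln(z/z₀)
u* = 0.4 × 4.46 / ln(21.0/0.38) = 0.4 × 4.46 / 4.0121
   = 1.7840 / 4.0121 = 0.4447 m/s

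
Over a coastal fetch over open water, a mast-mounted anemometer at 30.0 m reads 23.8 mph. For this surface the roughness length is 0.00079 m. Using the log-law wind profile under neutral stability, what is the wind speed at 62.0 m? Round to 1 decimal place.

25.4 mph

Log law: V(z) ∝ ln(z/z₀), so V₂/V₁ = ln(z₂/z₀) / ln(z₁/z₀).
ln(62.0/0.00079) = 11.2706, ln(30.0/0.00079) = 10.5447
V₂ = 23.8 × 11.2706/10.5447 = 23.8 × 1.0688 = 25.4385 mph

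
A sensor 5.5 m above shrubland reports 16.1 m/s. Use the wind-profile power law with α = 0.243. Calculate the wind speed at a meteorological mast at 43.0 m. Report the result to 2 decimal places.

Power-law profile: V₂ = V₁ · (z₂/z₁)^α
V₂ = 16.1 × (43.0/5.5)^0.243 = 16.1 × (7.8182)^0.243
    = 16.1 × 1.6483 = 26.5369 m/s

26.54 m/s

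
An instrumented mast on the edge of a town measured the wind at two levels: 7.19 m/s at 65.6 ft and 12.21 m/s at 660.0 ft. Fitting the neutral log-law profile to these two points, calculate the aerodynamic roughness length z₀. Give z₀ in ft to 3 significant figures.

z₀ ≈ 2.40 ft

Log law: V(z) ∝ ln(z/z₀). With r = V₁/V₂ = 7.19/12.21 = 0.58886,
r · ln(z₂/z₀) = ln(z₁/z₀) ⇒ ln z₀ = (ln z₁ − r·ln z₂)/(1 − r)
ln z₀ = (4.18358 − 0.58886×6.49224) / 0.41114 = 0.8769
z₀ = exp(0.8769) = 2.404 ft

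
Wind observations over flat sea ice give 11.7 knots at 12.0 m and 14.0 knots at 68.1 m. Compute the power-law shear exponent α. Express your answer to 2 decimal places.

Power law: V₂/V₁ = (z₂/z₁)^α ⇒ α = ln(V₂/V₁) / ln(z₂/z₁)
α = ln(14.0/11.7) / ln(68.1/12.0) = ln(1.1966) / ln(5.6750)
  = 0.17947 / 1.73607 = 0.10338

α ≈ 0.10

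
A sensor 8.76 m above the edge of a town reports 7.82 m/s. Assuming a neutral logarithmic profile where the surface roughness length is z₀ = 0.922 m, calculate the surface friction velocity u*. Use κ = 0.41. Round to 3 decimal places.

u* ≈ 1.424 m/s

Log law: V(z) = (u*/κ) · ln(z/z₀) ⇒ u* = κ · V / ln(z/z₀)
u* = 0.41 × 7.82 / ln(8.76/0.922) = 0.41 × 7.82 / 2.2514
   = 3.2062 / 2.2514 = 1.4241 m/s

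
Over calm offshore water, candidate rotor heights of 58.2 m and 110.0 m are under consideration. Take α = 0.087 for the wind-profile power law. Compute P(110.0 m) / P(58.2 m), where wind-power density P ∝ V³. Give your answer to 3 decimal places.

1.181

Speed ratio: V_B/V_A = (z_B/z_A)^α = (110.0/58.2)^0.087 = (1.8900)^0.087 = 1.05695
Power-density ratio: P_B/P_A = (V_B/V_A)³ = (1.05695)³ = 1.18075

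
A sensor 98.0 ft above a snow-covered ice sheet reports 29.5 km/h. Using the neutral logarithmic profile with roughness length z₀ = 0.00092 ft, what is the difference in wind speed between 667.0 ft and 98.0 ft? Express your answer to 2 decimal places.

Log law: V₂ = V₁ · ln(z₂/z₀)/ln(z₁/z₀) = 29.5 × 13.4939/11.5761 = 34.3873 km/h
ΔV = 34.3873 − 29.5 = 4.8873 km/h

4.89 km/h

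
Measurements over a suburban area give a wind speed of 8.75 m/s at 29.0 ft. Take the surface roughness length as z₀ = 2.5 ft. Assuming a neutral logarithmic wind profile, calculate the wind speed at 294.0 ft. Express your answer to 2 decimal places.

Log law: V(z) ∝ ln(z/z₀), so V₂/V₁ = ln(z₂/z₀) / ln(z₁/z₀).
ln(294.0/2.5) = 4.7673, ln(29.0/2.5) = 2.4510
V₂ = 8.75 × 4.7673/2.4510 = 8.75 × 1.9450 = 17.0191 m/s

17.02 m/s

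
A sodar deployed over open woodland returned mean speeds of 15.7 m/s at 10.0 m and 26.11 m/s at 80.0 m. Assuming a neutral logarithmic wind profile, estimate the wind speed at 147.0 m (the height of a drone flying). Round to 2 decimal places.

29.16 m/s

Log law: V ∝ ln(z/z₀). From the pair, with r = V₁/V₂ = 0.60130,
ln z₀ = (ln z₁ − r·ln z₂)/(1 − r) = (2.3026 − 0.60130×4.3820)/0.39870 = -0.8336 → z₀ = 0.4345 m
V₃ = V₁ · ln(z₃/z₀)/ln(z₁/z₀) = 15.7 × 5.8240/3.1361 = 29.1558 m/s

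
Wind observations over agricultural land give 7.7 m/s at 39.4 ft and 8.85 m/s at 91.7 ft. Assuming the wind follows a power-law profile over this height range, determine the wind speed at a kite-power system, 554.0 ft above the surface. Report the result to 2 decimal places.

First find α: α = ln(V₂/V₁)/ln(z₂/z₁) = ln(8.85/7.7)/ln(91.7/39.4) = 0.13920/0.84476 = 0.1648
Extrapolate from 91.7 ft to 554.0 ft: V₃ = 8.85 × (554.0/91.7)^0.1648 = 8.85 × 1.3450 = 11.9030 m/s

11.90 m/s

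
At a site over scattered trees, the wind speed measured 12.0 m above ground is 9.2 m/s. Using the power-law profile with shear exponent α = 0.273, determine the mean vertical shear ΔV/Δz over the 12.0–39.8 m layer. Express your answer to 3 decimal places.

0.128 m/s/m

Power law: V₂ = V₁ · (z₂/z₁)^α = 9.2 × (3.3167)^0.273 = 12.7626 m/s
ΔV/Δz = (12.7626 − 9.2)/(39.8 − 12.0) = 3.5626/27.8000 = 0.12815 m/s/m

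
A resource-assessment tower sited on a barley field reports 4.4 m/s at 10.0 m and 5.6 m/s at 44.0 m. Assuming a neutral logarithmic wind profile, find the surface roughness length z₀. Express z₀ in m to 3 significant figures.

Log law: V(z) ∝ ln(z/z₀). With r = V₁/V₂ = 4.4/5.6 = 0.78571,
r · ln(z₂/z₀) = ln(z₁/z₀) ⇒ ln z₀ = (ln z₁ − r·ln z₂)/(1 − r)
ln z₀ = (2.30259 − 0.78571×3.78419) / 0.21429 = -3.1300
z₀ = exp(-3.1300) = 0.04372 m

z₀ ≈ 0.0437 m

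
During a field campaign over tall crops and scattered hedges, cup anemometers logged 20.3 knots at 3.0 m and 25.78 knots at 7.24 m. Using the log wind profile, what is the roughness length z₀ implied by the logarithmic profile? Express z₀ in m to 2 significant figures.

Log law: V(z) ∝ ln(z/z₀). With r = V₁/V₂ = 20.3/25.78 = 0.78743,
r · ln(z₂/z₀) = ln(z₁/z₀) ⇒ ln z₀ = (ln z₁ − r·ln z₂)/(1 − r)
ln z₀ = (1.09861 − 0.78743×1.97962) / 0.21257 = -2.1650
z₀ = exp(-2.1650) = 0.1148 m

z₀ ≈ 0.11 m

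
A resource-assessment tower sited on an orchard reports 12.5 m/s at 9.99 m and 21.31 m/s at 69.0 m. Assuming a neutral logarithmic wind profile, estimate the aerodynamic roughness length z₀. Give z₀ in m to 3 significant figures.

Log law: V(z) ∝ ln(z/z₀). With r = V₁/V₂ = 12.5/21.31 = 0.58658,
r · ln(z₂/z₀) = ln(z₁/z₀) ⇒ ln z₀ = (ln z₁ − r·ln z₂)/(1 − r)
ln z₀ = (2.30158 − 0.58658×4.23411) / 0.41342 = -0.4404
z₀ = exp(-0.4404) = 0.6438 m

z₀ ≈ 0.644 m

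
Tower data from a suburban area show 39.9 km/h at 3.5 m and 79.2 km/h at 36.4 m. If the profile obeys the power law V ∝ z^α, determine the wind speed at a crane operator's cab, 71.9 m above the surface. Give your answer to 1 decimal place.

First find α: α = ln(V₂/V₁)/ln(z₂/z₁) = ln(79.2/39.9)/ln(36.4/3.5) = 0.68560/2.34181 = 0.2928
Extrapolate from 36.4 m to 71.9 m: V₃ = 79.2 × (71.9/36.4)^0.2928 = 79.2 × 1.2205 = 96.6662 km/h

96.7 km/h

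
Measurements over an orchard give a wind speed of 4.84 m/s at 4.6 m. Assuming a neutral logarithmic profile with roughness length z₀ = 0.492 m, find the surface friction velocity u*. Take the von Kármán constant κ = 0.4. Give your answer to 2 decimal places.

Log law: V(z) = (u*/κ) · ln(z/z₀) ⇒ u* = κ · V / ln(z/z₀)
u* = 0.4 × 4.84 / ln(4.6/0.492) = 0.4 × 4.84 / 2.2353
   = 1.9360 / 2.2353 = 0.8661 m/s

u* ≈ 0.87 m/s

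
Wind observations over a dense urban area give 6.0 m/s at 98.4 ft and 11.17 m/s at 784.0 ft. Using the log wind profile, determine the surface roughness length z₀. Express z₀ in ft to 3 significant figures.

Log law: V(z) ∝ ln(z/z₀). With r = V₁/V₂ = 6.0/11.17 = 0.53715,
r · ln(z₂/z₀) = ln(z₁/z₀) ⇒ ln z₀ = (ln z₁ − r·ln z₂)/(1 − r)
ln z₀ = (4.58904 − 0.53715×6.66441) / 0.46285 = 2.1805
z₀ = exp(2.1805) = 8.851 ft

z₀ ≈ 8.85 ft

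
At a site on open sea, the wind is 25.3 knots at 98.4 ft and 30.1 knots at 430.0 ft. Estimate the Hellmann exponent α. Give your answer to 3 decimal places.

α ≈ 0.118

Power law: V₂/V₁ = (z₂/z₁)^α ⇒ α = ln(V₂/V₁) / ln(z₂/z₁)
α = ln(30.1/25.3) / ln(430.0/98.4) = ln(1.1897) / ln(4.3699)
  = 0.17372 / 1.47474 = 0.11780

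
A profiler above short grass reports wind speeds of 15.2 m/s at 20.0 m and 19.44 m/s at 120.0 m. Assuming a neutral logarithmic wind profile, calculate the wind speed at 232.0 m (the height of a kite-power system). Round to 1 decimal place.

Log law: V ∝ ln(z/z₀). From the pair, with r = V₁/V₂ = 0.78189,
ln z₀ = (ln z₁ − r·ln z₂)/(1 − r) = (2.9957 − 0.78189×4.7875)/0.21811 = -3.4276 → z₀ = 0.03247 m
V₃ = V₁ · ln(z₃/z₀)/ln(z₁/z₀) = 15.2 × 8.8743/6.4233 = 21.0000 m/s

21.0 m/s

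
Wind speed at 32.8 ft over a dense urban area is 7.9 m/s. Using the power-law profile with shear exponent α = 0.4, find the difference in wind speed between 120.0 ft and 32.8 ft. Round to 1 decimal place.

Power law: V₂ = V₁ · (z₂/z₁)^α = 7.9 × (3.6585)^0.4 = 13.2724 m/s
ΔV = 13.2724 − 7.9 = 5.3724 m/s

5.4 m/s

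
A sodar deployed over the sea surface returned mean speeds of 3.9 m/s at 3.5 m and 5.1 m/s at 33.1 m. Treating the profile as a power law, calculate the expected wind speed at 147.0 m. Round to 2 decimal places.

6.09 m/s

First find α: α = ln(V₂/V₁)/ln(z₂/z₁) = ln(5.1/3.9)/ln(33.1/3.5) = 0.26826/2.24677 = 0.1194
Extrapolate from 33.1 m to 147.0 m: V₃ = 5.1 × (147.0/33.1)^0.1194 = 5.1 × 1.1948 = 6.0937 m/s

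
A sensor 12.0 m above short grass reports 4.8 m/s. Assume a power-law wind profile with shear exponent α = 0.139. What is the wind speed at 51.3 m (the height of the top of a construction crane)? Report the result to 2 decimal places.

5.87 m/s

Power-law profile: V₂ = V₁ · (z₂/z₁)^α
V₂ = 4.8 × (51.3/12.0)^0.139 = 4.8 × (4.2750)^0.139
    = 4.8 × 1.2238 = 5.8741 m/s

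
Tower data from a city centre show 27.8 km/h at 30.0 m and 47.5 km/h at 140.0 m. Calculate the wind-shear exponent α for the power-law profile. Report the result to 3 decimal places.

Power law: V₂/V₁ = (z₂/z₁)^α ⇒ α = ln(V₂/V₁) / ln(z₂/z₁)
α = ln(47.5/27.8) / ln(140.0/30.0) = ln(1.7086) / ln(4.6667)
  = 0.53569 / 1.54045 = 0.34775

α ≈ 0.348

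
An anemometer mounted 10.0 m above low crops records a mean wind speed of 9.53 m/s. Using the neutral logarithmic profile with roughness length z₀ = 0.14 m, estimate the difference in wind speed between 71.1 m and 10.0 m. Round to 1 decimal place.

Log law: V₂ = V₁ · ln(z₂/z₀)/ln(z₁/z₀) = 9.53 × 6.2302/4.2687 = 13.9091 m/s
ΔV = 13.9091 − 9.53 = 4.3791 m/s

4.4 m/s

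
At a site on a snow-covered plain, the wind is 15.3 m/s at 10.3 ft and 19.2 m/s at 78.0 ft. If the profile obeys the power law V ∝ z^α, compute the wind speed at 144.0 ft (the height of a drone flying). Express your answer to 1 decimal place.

First find α: α = ln(V₂/V₁)/ln(z₂/z₁) = ln(19.2/15.3)/ln(78.0/10.3) = 0.22706/2.02456 = 0.1122
Extrapolate from 78.0 ft to 144.0 ft: V₃ = 19.2 × (144.0/78.0)^0.1122 = 19.2 × 1.0712 = 20.5666 m/s

20.6 m/s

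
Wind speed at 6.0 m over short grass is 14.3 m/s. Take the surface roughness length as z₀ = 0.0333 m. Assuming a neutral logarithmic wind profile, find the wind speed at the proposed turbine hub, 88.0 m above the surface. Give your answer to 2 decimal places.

Log law: V(z) ∝ ln(z/z₀), so V₂/V₁ = ln(z₂/z₀) / ln(z₁/z₀).
ln(88.0/0.0333) = 7.8795, ln(6.0/0.0333) = 5.1940
V₂ = 14.3 × 7.8795/5.1940 = 14.3 × 1.5171 = 21.6939 m/s

21.69 m/s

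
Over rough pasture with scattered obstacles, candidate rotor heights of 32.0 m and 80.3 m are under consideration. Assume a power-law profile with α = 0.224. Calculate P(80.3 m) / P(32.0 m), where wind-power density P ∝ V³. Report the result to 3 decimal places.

1.856

Speed ratio: V_B/V_A = (z_B/z_A)^α = (80.3/32.0)^0.224 = (2.5094)^0.224 = 1.22886
Power-density ratio: P_B/P_A = (V_B/V_A)³ = (1.22886)³ = 1.85570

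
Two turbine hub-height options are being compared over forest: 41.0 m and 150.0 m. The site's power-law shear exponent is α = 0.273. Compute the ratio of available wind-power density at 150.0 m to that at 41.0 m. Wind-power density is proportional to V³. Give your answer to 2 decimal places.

Speed ratio: V_B/V_A = (z_B/z_A)^α = (150.0/41.0)^0.273 = (3.6585)^0.273 = 1.42490
Power-density ratio: P_B/P_A = (V_B/V_A)³ = (1.42490)³ = 2.89300

2.89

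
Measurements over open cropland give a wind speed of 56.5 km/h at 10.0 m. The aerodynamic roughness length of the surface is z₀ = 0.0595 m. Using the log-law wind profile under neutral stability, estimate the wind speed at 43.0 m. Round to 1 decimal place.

Log law: V(z) ∝ ln(z/z₀), so V₂/V₁ = ln(z₂/z₀) / ln(z₁/z₀).
ln(43.0/0.0595) = 6.5830, ln(10.0/0.0595) = 5.1244
V₂ = 56.5 × 6.5830/5.1244 = 56.5 × 1.2846 = 72.5823 km/h

72.6 km/h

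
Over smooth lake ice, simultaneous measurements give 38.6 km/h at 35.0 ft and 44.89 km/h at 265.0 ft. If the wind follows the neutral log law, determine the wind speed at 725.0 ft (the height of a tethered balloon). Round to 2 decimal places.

Log law: V ∝ ln(z/z₀). From the pair, with r = V₁/V₂ = 0.85988,
ln z₀ = (ln z₁ − r·ln z₂)/(1 − r) = (3.5553 − 0.85988×5.5797)/0.14012 = -8.8677 → z₀ = 0.0001409 ft
V₃ = V₁ · ln(z₃/z₀)/ln(z₁/z₀) = 38.6 × 15.4539/12.4231 = 48.0171 km/h

48.02 km/h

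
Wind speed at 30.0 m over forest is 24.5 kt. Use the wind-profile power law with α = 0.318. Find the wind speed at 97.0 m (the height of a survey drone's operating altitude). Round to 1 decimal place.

Power-law profile: V₂ = V₁ · (z₂/z₁)^α
V₂ = 24.5 × (97.0/30.0)^0.318 = 24.5 × (3.2333)^0.318
    = 24.5 × 1.4523 = 35.5824 kt

35.6 kt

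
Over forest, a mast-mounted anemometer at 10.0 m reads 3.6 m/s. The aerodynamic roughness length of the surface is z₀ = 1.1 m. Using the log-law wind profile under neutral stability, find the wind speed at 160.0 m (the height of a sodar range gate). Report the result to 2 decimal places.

Log law: V(z) ∝ ln(z/z₀), so V₂/V₁ = ln(z₂/z₀) / ln(z₁/z₀).
ln(160.0/1.1) = 4.9799, ln(10.0/1.1) = 2.2073
V₂ = 3.6 × 4.9799/2.2073 = 3.6 × 2.2561 = 8.1220 m/s

8.12 m/s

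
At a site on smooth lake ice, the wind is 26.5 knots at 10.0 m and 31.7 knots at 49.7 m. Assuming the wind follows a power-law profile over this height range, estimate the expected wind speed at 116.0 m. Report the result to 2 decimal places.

34.85 knots

First find α: α = ln(V₂/V₁)/ln(z₂/z₁) = ln(31.7/26.5)/ln(49.7/10.0) = 0.17917/1.60342 = 0.1117
Extrapolate from 49.7 m to 116.0 m: V₃ = 31.7 × (116.0/49.7)^0.1117 = 31.7 × 1.0993 = 34.8492 knots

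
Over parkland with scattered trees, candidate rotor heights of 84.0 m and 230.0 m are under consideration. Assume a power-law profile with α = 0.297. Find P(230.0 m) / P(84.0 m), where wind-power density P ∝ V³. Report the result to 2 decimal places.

2.45

Speed ratio: V_B/V_A = (z_B/z_A)^α = (230.0/84.0)^0.297 = (2.7381)^0.297 = 1.34872
Power-density ratio: P_B/P_A = (V_B/V_A)³ = (1.34872)³ = 2.45339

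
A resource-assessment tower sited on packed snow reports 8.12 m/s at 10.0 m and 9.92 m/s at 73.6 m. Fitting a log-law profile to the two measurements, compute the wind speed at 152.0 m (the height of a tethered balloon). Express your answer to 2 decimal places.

10.57 m/s

Log law: V ∝ ln(z/z₀). From the pair, with r = V₁/V₂ = 0.81855,
ln z₀ = (ln z₁ − r·ln z₂)/(1 − r) = (2.3026 − 0.81855×4.2986)/0.18145 = -6.7019 → z₀ = 0.001229 m
V₃ = V₁ · ln(z₃/z₀)/ln(z₁/z₀) = 8.12 × 11.7257/9.0044 = 10.5740 m/s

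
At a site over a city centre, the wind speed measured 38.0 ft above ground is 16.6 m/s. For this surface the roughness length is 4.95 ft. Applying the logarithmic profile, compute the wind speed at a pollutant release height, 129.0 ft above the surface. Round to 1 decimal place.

26.6 m/s

Log law: V(z) ∝ ln(z/z₀), so V₂/V₁ = ln(z₂/z₀) / ln(z₁/z₀).
ln(129.0/4.95) = 3.2604, ln(38.0/4.95) = 2.0382
V₂ = 16.6 × 3.2604/2.0382 = 16.6 × 1.5997 = 26.5544 m/s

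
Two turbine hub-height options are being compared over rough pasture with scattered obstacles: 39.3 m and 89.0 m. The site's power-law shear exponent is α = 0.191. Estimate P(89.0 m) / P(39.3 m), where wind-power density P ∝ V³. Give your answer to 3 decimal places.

Speed ratio: V_B/V_A = (z_B/z_A)^α = (89.0/39.3)^0.191 = (2.2646)^0.191 = 1.16897
Power-density ratio: P_B/P_A = (V_B/V_A)³ = (1.16897)³ = 1.59740

1.597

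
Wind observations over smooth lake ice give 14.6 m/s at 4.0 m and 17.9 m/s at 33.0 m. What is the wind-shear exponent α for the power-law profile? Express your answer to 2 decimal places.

α ≈ 0.10

Power law: V₂/V₁ = (z₂/z₁)^α ⇒ α = ln(V₂/V₁) / ln(z₂/z₁)
α = ln(17.9/14.6) / ln(33.0/4.0) = ln(1.2260) / ln(8.2500)
  = 0.20378 / 2.11021 = 0.09657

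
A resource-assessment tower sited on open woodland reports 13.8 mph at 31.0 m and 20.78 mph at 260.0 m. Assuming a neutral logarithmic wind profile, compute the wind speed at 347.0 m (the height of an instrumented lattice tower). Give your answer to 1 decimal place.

21.7 mph

Log law: V ∝ ln(z/z₀). From the pair, with r = V₁/V₂ = 0.66410,
ln z₀ = (ln z₁ − r·ln z₂)/(1 − r) = (3.4340 − 0.66410×5.5607)/0.33590 = -0.7707 → z₀ = 0.4627 m
V₃ = V₁ · ln(z₃/z₀)/ln(z₁/z₀) = 13.8 × 6.6200/4.2046 = 21.7274 mph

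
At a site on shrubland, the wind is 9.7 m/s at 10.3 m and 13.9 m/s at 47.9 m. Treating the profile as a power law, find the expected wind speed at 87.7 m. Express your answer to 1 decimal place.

16.0 m/s

First find α: α = ln(V₂/V₁)/ln(z₂/z₁) = ln(13.9/9.7)/ln(47.9/10.3) = 0.35976/1.53697 = 0.2341
Extrapolate from 47.9 m to 87.7 m: V₃ = 13.9 × (87.7/47.9)^0.2341 = 13.9 × 1.1521 = 16.0139 m/s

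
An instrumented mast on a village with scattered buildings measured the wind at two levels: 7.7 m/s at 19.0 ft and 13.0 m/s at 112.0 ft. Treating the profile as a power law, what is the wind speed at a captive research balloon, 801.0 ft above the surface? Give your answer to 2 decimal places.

First find α: α = ln(V₂/V₁)/ln(z₂/z₁) = ln(13.0/7.7)/ln(112.0/19.0) = 0.52373/1.77406 = 0.2952
Extrapolate from 112.0 ft to 801.0 ft: V₃ = 13.0 × (801.0/112.0)^0.2952 = 13.0 × 1.7875 = 23.2370 m/s

23.24 m/s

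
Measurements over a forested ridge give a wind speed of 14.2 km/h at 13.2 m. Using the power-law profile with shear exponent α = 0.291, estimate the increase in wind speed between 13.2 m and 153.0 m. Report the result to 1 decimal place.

Power law: V₂ = V₁ · (z₂/z₁)^α = 14.2 × (11.5909)^0.291 = 28.9699 km/h
ΔV = 28.9699 − 14.2 = 14.7699 km/h

14.8 km/h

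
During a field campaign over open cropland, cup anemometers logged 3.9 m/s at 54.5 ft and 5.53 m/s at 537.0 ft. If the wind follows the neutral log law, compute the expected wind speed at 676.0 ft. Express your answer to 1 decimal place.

5.7 m/s

Log law: V ∝ ln(z/z₀). From the pair, with r = V₁/V₂ = 0.70524,
ln z₀ = (ln z₁ − r·ln z₂)/(1 − r) = (3.9982 − 0.70524×6.2860)/0.29476 = -1.4757 → z₀ = 0.2286 ft
V₃ = V₁ · ln(z₃/z₀)/ln(z₁/z₀) = 3.9 × 7.9919/5.4739 = 5.6940 m/s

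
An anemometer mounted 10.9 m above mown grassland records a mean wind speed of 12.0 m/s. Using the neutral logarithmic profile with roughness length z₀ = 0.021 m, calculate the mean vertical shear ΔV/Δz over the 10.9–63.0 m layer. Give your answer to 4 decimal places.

0.0646 m/s/m

Log law: V₂ = V₁ · ln(z₂/z₀)/ln(z₁/z₀) = 12.0 × 8.0064/6.2520 = 15.3673 m/s
ΔV/Δz = (15.3673 − 12.0)/(63.0 − 10.9) = 3.3673/52.1000 = 0.06463 m/s/m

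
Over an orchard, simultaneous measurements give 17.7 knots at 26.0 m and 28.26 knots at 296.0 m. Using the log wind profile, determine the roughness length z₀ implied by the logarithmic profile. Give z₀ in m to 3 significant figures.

Log law: V(z) ∝ ln(z/z₀). With r = V₁/V₂ = 17.7/28.26 = 0.62633,
r · ln(z₂/z₀) = ln(z₁/z₀) ⇒ ln z₀ = (ln z₁ − r·ln z₂)/(1 − r)
ln z₀ = (3.25810 − 0.62633×5.69036) / 0.37367 = -0.8187
z₀ = exp(-0.8187) = 0.4410 m

z₀ ≈ 0.441 m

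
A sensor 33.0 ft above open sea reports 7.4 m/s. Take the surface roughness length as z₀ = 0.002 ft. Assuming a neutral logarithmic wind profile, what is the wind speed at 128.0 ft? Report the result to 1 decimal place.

8.4 m/s

Log law: V(z) ∝ ln(z/z₀), so V₂/V₁ = ln(z₂/z₀) / ln(z₁/z₀).
ln(128.0/0.002) = 11.0666, ln(33.0/0.002) = 9.7111
V₂ = 7.4 × 11.0666/9.7111 = 7.4 × 1.1396 = 8.4329 m/s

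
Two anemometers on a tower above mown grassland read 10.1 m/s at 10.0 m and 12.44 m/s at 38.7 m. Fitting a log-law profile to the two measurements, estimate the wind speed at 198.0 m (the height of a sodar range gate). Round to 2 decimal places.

Log law: V ∝ ln(z/z₀). From the pair, with r = V₁/V₂ = 0.81190,
ln z₀ = (ln z₁ − r·ln z₂)/(1 − r) = (2.3026 − 0.81190×3.6558)/0.18810 = -3.5384 → z₀ = 0.02906 m
V₃ = V₁ · ln(z₃/z₀)/ln(z₁/z₀) = 10.1 × 8.8267/5.8410 = 15.2627 m/s

15.26 m/s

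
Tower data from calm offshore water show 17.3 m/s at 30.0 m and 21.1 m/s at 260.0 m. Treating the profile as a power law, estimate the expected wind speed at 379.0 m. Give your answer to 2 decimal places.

First find α: α = ln(V₂/V₁)/ln(z₂/z₁) = ln(21.1/17.3)/ln(260.0/30.0) = 0.19857/2.15948 = 0.0920
Extrapolate from 260.0 m to 379.0 m: V₃ = 21.1 × (379.0/260.0)^0.0920 = 21.1 × 1.0353 = 21.8440 m/s

21.84 m/s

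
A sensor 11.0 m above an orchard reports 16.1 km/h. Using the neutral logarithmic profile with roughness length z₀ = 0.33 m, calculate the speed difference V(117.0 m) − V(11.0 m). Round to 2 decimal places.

Log law: V₂ = V₁ · ln(z₂/z₀)/ln(z₁/z₀) = 16.1 × 5.8708/3.5066 = 26.9553 km/h
ΔV = 26.9553 − 16.1 = 10.8553 km/h

10.86 km/h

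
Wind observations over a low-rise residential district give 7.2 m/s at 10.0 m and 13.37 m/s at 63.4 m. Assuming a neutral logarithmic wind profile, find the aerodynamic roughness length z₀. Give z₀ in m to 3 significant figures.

z₀ ≈ 1.16 m

Log law: V(z) ∝ ln(z/z₀). With r = V₁/V₂ = 7.2/13.37 = 0.53852,
r · ln(z₂/z₀) = ln(z₁/z₀) ⇒ ln z₀ = (ln z₁ − r·ln z₂)/(1 − r)
ln z₀ = (2.30259 − 0.53852×4.14946) / 0.46148 = 0.1474
z₀ = exp(0.1474) = 1.159 m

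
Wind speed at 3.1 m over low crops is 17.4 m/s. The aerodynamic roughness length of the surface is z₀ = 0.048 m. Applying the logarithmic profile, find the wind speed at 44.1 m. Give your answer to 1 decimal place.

Log law: V(z) ∝ ln(z/z₀), so V₂/V₁ = ln(z₂/z₀) / ln(z₁/z₀).
ln(44.1/0.048) = 6.8230, ln(3.1/0.048) = 4.1680
V₂ = 17.4 × 6.8230/4.1680 = 17.4 × 1.6370 = 28.4841 m/s

28.5 m/s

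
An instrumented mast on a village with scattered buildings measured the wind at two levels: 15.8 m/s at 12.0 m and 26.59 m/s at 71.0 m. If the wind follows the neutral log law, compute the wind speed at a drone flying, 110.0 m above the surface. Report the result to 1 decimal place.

29.2 m/s

Log law: V ∝ ln(z/z₀). From the pair, with r = V₁/V₂ = 0.59421,
ln z₀ = (ln z₁ − r·ln z₂)/(1 − r) = (2.4849 − 0.59421×4.2627)/0.40579 = -0.1183 → z₀ = 0.8884 m
V₃ = V₁ · ln(z₃/z₀)/ln(z₁/z₀) = 15.8 × 4.8188/2.6032 = 29.2472 m/s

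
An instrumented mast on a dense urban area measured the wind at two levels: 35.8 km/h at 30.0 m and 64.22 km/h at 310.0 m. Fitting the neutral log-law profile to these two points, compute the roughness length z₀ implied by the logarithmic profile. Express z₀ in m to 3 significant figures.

Log law: V(z) ∝ ln(z/z₀). With r = V₁/V₂ = 35.8/64.22 = 0.55746,
r · ln(z₂/z₀) = ln(z₁/z₀) ⇒ ln z₀ = (ln z₁ − r·ln z₂)/(1 − r)
ln z₀ = (3.40120 − 0.55746×5.73657) / 0.44254 = 0.4594
z₀ = exp(0.4594) = 1.583 m

z₀ ≈ 1.58 m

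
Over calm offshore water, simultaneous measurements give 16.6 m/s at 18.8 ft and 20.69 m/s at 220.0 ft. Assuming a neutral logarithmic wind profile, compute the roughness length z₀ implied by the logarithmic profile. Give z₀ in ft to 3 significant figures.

Log law: V(z) ∝ ln(z/z₀). With r = V₁/V₂ = 16.6/20.69 = 0.80232,
r · ln(z₂/z₀) = ln(z₁/z₀) ⇒ ln z₀ = (ln z₁ − r·ln z₂)/(1 − r)
ln z₀ = (2.93386 − 0.80232×5.39363) / 0.19768 = -7.0496
z₀ = exp(-7.0496) = 0.0008678 ft

z₀ ≈ 0.000868 ft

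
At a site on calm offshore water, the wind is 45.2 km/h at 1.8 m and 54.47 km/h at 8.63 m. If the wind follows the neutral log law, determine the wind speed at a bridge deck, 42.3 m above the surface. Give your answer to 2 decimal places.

Log law: V ∝ ln(z/z₀). From the pair, with r = V₁/V₂ = 0.82981,
ln z₀ = (ln z₁ − r·ln z₂)/(1 − r) = (0.5878 − 0.82981×2.1552)/0.17019 = -7.0550 → z₀ = 0.0008630 m
V₃ = V₁ · ln(z₃/z₀)/ln(z₁/z₀) = 45.2 × 10.7998/7.6428 = 63.8706 km/h

63.87 km/h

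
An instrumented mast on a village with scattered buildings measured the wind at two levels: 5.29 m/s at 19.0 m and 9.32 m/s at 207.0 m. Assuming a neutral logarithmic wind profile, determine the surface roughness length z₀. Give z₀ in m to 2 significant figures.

Log law: V(z) ∝ ln(z/z₀). With r = V₁/V₂ = 5.29/9.32 = 0.56760,
r · ln(z₂/z₀) = ln(z₁/z₀) ⇒ ln z₀ = (ln z₁ − r·ln z₂)/(1 − r)
ln z₀ = (2.94444 − 0.56760×5.33272) / 0.43240 = -0.1905
z₀ = exp(-0.1905) = 0.8265 m

z₀ ≈ 0.83 m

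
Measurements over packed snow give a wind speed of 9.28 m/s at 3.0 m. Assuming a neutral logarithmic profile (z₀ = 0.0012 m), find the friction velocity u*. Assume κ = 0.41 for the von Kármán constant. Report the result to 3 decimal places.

u* ≈ 0.486 m/s

Log law: V(z) = (u*/κ) · ln(z/z₀) ⇒ u* = κ · V / ln(z/z₀)
u* = 0.41 × 9.28 / ln(3.0/0.0012) = 0.41 × 9.28 / 7.8240
   = 3.8048 / 7.8240 = 0.4863 m/s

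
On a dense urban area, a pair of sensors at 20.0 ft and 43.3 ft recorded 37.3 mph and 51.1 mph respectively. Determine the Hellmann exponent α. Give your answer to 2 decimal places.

Power law: V₂/V₁ = (z₂/z₁)^α ⇒ α = ln(V₂/V₁) / ln(z₂/z₁)
α = ln(51.1/37.3) / ln(43.3/20.0) = ln(1.3700) / ln(2.1650)
  = 0.31479 / 0.77242 = 0.40754

α ≈ 0.41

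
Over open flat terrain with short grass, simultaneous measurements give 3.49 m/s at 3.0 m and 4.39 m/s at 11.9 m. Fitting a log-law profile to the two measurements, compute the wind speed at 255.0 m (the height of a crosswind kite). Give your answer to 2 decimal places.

6.39 m/s

Log law: V ∝ ln(z/z₀). From the pair, with r = V₁/V₂ = 0.79499,
ln z₀ = (ln z₁ − r·ln z₂)/(1 − r) = (1.0986 − 0.79499×2.4765)/0.20501 = -4.2447 → z₀ = 0.01434 m
V₃ = V₁ · ln(z₃/z₀)/ln(z₁/z₀) = 3.49 × 9.7859/5.3433 = 6.3917 m/s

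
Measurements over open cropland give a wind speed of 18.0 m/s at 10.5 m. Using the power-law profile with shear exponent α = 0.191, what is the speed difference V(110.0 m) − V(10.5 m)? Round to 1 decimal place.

Power law: V₂ = V₁ · (z₂/z₁)^α = 18.0 × (10.4762)^0.191 = 28.1924 m/s
ΔV = 28.1924 − 18.0 = 10.1924 m/s

10.2 m/s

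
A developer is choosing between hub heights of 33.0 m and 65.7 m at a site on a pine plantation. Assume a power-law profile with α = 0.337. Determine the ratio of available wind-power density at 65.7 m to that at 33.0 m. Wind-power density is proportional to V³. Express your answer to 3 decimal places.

2.006

Speed ratio: V_B/V_A = (z_B/z_A)^α = (65.7/33.0)^0.337 = (1.9909)^0.337 = 1.26119
Power-density ratio: P_B/P_A = (V_B/V_A)³ = (1.26119)³ = 2.00605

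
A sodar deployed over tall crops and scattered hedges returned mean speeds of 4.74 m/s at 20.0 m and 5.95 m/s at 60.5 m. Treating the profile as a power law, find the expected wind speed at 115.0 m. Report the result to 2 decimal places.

First find α: α = ln(V₂/V₁)/ln(z₂/z₁) = ln(5.95/4.74)/ln(60.5/20.0) = 0.22735/1.10691 = 0.2054
Extrapolate from 60.5 m to 115.0 m: V₃ = 5.95 × (115.0/60.5)^0.2054 = 5.95 × 1.1410 = 6.7891 m/s

6.79 m/s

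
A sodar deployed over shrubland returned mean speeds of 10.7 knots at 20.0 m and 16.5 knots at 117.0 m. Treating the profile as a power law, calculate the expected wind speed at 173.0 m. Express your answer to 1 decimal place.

18.2 knots

First find α: α = ln(V₂/V₁)/ln(z₂/z₁) = ln(16.5/10.7)/ln(117.0/20.0) = 0.43312/1.76644 = 0.2452
Extrapolate from 117.0 m to 173.0 m: V₃ = 16.5 × (173.0/117.0)^0.2452 = 16.5 × 1.1006 = 18.1607 knots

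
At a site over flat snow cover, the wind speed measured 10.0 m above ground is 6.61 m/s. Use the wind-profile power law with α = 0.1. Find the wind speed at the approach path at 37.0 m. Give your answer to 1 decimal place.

7.5 m/s

Power-law profile: V₂ = V₁ · (z₂/z₁)^α
V₂ = 6.61 × (37.0/10.0)^0.1 = 6.61 × (3.7000)^0.1
    = 6.61 × 1.1398 = 7.5339 m/s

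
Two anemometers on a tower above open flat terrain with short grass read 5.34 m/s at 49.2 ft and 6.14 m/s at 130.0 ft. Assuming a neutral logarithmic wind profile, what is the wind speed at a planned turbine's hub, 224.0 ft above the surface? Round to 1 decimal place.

Log law: V ∝ ln(z/z₀). From the pair, with r = V₁/V₂ = 0.86971,
ln z₀ = (ln z₁ − r·ln z₂)/(1 − r) = (3.8959 − 0.86971×4.8675)/0.13029 = -2.5898 → z₀ = 0.07503 ft
V₃ = V₁ · ln(z₃/z₀)/ln(z₁/z₀) = 5.34 × 8.0015/6.4857 = 6.5880 m/s

6.6 m/s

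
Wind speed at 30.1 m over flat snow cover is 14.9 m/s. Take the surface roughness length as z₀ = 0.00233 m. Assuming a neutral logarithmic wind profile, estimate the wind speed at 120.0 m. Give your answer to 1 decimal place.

Log law: V(z) ∝ ln(z/z₀), so V₂/V₁ = ln(z₂/z₀) / ln(z₁/z₀).
ln(120.0/0.00233) = 10.8494, ln(30.1/0.00233) = 9.4664
V₂ = 14.9 × 10.8494/9.4664 = 14.9 × 1.1461 = 17.0768 m/s

17.1 m/s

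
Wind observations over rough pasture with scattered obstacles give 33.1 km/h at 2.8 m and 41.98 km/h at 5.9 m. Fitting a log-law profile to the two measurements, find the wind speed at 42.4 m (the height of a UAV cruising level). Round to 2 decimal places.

Log law: V ∝ ln(z/z₀). From the pair, with r = V₁/V₂ = 0.78847,
ln z₀ = (ln z₁ − r·ln z₂)/(1 − r) = (1.0296 − 0.78847×1.7750)/0.21153 = -1.7486 → z₀ = 0.1740 m
V₃ = V₁ · ln(z₃/z₀)/ln(z₁/z₀) = 33.1 × 5.4957/2.7782 = 65.4770 km/h

65.48 km/h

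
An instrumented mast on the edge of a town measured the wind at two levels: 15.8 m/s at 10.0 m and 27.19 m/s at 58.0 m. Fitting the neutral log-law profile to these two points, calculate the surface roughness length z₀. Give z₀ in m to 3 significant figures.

z₀ ≈ 0.873 m

Log law: V(z) ∝ ln(z/z₀). With r = V₁/V₂ = 15.8/27.19 = 0.58110,
r · ln(z₂/z₀) = ln(z₁/z₀) ⇒ ln z₀ = (ln z₁ − r·ln z₂)/(1 − r)
ln z₀ = (2.30259 − 0.58110×4.06044) / 0.41890 = -0.1359
z₀ = exp(-0.1359) = 0.8729 m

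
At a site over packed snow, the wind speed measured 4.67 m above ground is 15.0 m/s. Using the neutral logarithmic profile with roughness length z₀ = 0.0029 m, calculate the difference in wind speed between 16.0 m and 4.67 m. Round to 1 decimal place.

2.5 m/s

Log law: V₂ = V₁ · ln(z₂/z₀)/ln(z₁/z₀) = 15.0 × 8.6156/7.3842 = 17.5015 m/s
ΔV = 17.5015 − 15.0 = 2.5015 m/s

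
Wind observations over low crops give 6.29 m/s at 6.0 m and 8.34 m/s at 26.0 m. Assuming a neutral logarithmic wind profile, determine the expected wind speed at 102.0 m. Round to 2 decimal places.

10.25 m/s

Log law: V ∝ ln(z/z₀). From the pair, with r = V₁/V₂ = 0.75420,
ln z₀ = (ln z₁ − r·ln z₂)/(1 − r) = (1.7918 − 0.75420×3.2581)/0.24580 = -2.7074 → z₀ = 0.06671 m
V₃ = V₁ · ln(z₃/z₀)/ln(z₁/z₀) = 6.29 × 7.3324/4.4992 = 10.2509 m/s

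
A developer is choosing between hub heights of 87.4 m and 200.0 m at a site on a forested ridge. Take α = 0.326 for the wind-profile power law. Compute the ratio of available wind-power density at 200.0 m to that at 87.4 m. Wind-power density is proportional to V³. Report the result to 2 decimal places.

2.25

Speed ratio: V_B/V_A = (z_B/z_A)^α = (200.0/87.4)^0.326 = (2.2883)^0.326 = 1.30979
Power-density ratio: P_B/P_A = (V_B/V_A)³ = (1.30979)³ = 2.24703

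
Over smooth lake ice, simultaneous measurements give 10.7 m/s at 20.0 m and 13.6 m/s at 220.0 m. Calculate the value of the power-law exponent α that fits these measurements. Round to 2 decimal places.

Power law: V₂/V₁ = (z₂/z₁)^α ⇒ α = ln(V₂/V₁) / ln(z₂/z₁)
α = ln(13.6/10.7) / ln(220.0/20.0) = ln(1.2710) / ln(11.0000)
  = 0.23983 / 2.39790 = 0.10002

α ≈ 0.10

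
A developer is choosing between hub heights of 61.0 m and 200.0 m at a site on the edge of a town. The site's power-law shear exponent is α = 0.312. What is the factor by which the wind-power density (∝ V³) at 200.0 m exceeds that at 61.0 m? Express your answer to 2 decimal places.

3.04

Speed ratio: V_B/V_A = (z_B/z_A)^α = (200.0/61.0)^0.312 = (3.2787)^0.312 = 1.44843
Power-density ratio: P_B/P_A = (V_B/V_A)³ = (1.44843)³ = 3.03875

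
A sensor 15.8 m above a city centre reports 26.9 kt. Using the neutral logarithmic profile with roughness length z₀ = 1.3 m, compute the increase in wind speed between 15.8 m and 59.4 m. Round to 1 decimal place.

Log law: V₂ = V₁ · ln(z₂/z₀)/ln(z₁/z₀) = 26.9 × 3.8219/2.4976 = 41.1627 kt
ΔV = 41.1627 − 26.9 = 14.2627 kt

14.3 kt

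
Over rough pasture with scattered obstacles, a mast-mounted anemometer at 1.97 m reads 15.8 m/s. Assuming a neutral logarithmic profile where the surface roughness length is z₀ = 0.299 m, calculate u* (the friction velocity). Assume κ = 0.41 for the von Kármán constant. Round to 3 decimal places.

Log law: V(z) = (u*/κ) · ln(z/z₀) ⇒ u* = κ · V / ln(z/z₀)
u* = 0.41 × 15.8 / ln(1.97/0.299) = 0.41 × 15.8 / 1.8853
   = 6.4780 / 1.8853 = 3.4360 m/s

u* ≈ 3.436 m/s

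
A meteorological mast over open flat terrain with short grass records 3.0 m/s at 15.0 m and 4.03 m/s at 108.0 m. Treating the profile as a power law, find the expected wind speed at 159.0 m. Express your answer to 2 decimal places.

4.27 m/s

First find α: α = ln(V₂/V₁)/ln(z₂/z₁) = ln(4.03/3.0)/ln(108.0/15.0) = 0.29515/1.97408 = 0.1495
Extrapolate from 108.0 m to 159.0 m: V₃ = 4.03 × (159.0/108.0)^0.1495 = 4.03 × 1.0595 = 4.2699 m/s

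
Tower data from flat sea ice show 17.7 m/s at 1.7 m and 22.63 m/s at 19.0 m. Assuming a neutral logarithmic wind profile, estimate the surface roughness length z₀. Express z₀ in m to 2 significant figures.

Log law: V(z) ∝ ln(z/z₀). With r = V₁/V₂ = 17.7/22.63 = 0.78215,
r · ln(z₂/z₀) = ln(z₁/z₀) ⇒ ln z₀ = (ln z₁ − r·ln z₂)/(1 − r)
ln z₀ = (0.53063 − 0.78215×2.94444) / 0.21785 = -8.1356
z₀ = exp(-8.1356) = 0.0002929 m

z₀ ≈ 0.00029 m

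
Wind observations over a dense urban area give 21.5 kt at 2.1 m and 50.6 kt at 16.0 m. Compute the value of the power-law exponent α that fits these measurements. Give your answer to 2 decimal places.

α ≈ 0.42

Power law: V₂/V₁ = (z₂/z₁)^α ⇒ α = ln(V₂/V₁) / ln(z₂/z₁)
α = ln(50.6/21.5) / ln(16.0/2.1) = ln(2.3535) / ln(7.6190)
  = 0.85590 / 2.03065 = 0.42149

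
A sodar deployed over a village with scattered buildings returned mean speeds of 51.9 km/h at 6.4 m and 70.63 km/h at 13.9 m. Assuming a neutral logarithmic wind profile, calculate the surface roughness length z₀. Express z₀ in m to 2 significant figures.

Log law: V(z) ∝ ln(z/z₀). With r = V₁/V₂ = 51.9/70.63 = 0.73482,
r · ln(z₂/z₀) = ln(z₁/z₀) ⇒ ln z₀ = (ln z₁ − r·ln z₂)/(1 − r)
ln z₀ = (1.85630 − 0.73482×2.63189) / 0.26518 = -0.2928
z₀ = exp(-0.2928) = 0.7461 m

z₀ ≈ 0.75 m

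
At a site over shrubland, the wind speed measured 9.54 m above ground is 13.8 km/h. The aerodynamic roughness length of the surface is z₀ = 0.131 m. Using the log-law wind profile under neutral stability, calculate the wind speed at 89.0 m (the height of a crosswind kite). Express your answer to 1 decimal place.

Log law: V(z) ∝ ln(z/z₀), so V₂/V₁ = ln(z₂/z₀) / ln(z₁/z₀).
ln(89.0/0.131) = 6.5212, ln(9.54/0.131) = 4.2881
V₂ = 13.8 × 6.5212/4.2881 = 13.8 × 1.5208 = 20.9868 km/h

21.0 km/h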